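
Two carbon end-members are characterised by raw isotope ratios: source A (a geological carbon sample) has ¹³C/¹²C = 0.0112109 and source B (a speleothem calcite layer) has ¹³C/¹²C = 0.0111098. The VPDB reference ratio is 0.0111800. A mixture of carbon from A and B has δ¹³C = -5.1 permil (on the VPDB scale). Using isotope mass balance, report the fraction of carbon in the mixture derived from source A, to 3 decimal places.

0.130

δ_A = (0.0112109/0.0111800 − 1)×1000 = (1.002764 − 1)×1000 = 2.764 permil
δ_B = (0.0111098/0.0111800 − 1)×1000 = (0.993721 − 1)×1000 = -6.279 permil
f_A = (δ_mix − δ_B)/(δ_A − δ_B) = (-5.1 − (-6.279))/(2.764 − (-6.279))
f_A = 1.179 / 9.043 = 0.1304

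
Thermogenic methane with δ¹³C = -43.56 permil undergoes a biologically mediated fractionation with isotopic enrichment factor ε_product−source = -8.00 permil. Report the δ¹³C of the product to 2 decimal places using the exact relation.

-51.21 permil

To first order, δ_product ≈ δ_source + ε = -51.56 permil.
Exactly, δ_product = (δ_source + 1000)·(ε/1000 + 1) − 1000.
δ_product = (-43.56 + 1000) × (-8.00/1000 + 1) − 1000
δ_product = -51.212 permil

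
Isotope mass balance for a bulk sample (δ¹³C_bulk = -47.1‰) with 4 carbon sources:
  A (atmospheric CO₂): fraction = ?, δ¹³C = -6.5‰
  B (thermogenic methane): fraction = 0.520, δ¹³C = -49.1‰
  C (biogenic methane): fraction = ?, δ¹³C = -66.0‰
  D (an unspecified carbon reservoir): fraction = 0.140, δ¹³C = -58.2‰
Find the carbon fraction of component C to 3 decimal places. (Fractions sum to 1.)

Let f_C and f_A be the unknown fractions; fractions sum to 1 so f_C + f_A = 0.340.
Mass balance: Σ fᵢ·δᵢ = δ_bulk ⇒ f_C·(-66.0) + f_A·(-6.5) = -47.1 − (-33.680) = -13.420
Substitute f_A = 0.340 − f_C:
f_C·(-66.0 − -6.5) = -13.420 − 0.340×(-6.5) = -11.210
f_C = -11.210 / -59.5 = 0.1884

0.188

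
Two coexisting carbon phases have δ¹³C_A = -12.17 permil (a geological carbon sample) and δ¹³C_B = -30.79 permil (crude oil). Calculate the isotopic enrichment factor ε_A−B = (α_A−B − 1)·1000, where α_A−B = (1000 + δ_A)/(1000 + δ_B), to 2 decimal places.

α_A−B = (1000 + -12.17) / (1000 + -30.79) = 987.83 / 969.21 = 1.019212
ε_A−B = (1.019212 − 1) × 1000 = 19.212 permil
(The approximation ε ≈ δ_A − δ_B would give 18.62 permil.)

19.21 permil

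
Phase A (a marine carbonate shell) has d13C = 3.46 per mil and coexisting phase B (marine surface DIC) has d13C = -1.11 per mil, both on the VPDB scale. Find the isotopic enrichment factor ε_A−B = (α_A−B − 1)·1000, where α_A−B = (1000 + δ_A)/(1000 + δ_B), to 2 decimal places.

α_A−B = (1000 + 3.46) / (1000 + -1.11) = 1003.46 / 998.89 = 1.004575
ε_A−B = (1.004575 − 1) × 1000 = 4.575 per mil
(The approximation ε ≈ δ_A − δ_B would give 4.57 per mil.)

4.58 per mil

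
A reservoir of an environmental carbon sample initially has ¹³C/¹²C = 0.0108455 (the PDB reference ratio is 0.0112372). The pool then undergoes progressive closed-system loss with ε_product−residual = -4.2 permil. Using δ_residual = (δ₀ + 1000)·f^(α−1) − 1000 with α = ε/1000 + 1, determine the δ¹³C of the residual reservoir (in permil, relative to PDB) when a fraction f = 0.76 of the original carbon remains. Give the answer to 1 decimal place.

δ₀ = (0.0108455/0.0112372 − 1)×1000 = (0.965143 − 1)×1000 = -34.857 permil
α − 1 = ε/1000 = -0.0042
f^(α−1) = 0.76^(-0.0042) = 1.001153
δ_res = (-34.857 + 1000) × 1.001153 − 1000 = 966.256 − 1000 = -33.74 permil

-33.7 permil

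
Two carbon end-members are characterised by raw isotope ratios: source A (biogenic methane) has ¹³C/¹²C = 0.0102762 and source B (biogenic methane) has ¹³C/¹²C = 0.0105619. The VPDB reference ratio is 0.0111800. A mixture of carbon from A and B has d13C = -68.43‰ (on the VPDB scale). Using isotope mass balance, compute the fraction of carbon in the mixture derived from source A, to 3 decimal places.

δ_A = (0.0102762/0.0111800 − 1)×1000 = (0.919159 − 1)×1000 = -80.841‰
δ_B = (0.0105619/0.0111800 − 1)×1000 = (0.944714 − 1)×1000 = -55.286‰
f_A = (δ_mix − δ_B)/(δ_A − δ_B) = (-68.43 − (-55.286))/(-80.841 − (-55.286))
f_A = -13.144 / -25.555 = 0.5143

0.514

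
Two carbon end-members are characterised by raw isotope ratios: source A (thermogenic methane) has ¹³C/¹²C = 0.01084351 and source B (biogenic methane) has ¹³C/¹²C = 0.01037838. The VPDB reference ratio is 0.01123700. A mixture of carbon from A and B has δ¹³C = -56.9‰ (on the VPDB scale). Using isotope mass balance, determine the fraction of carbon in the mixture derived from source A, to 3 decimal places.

0.471

δ_A = (0.01084351/0.01123700 − 1)×1000 = (0.964983 − 1)×1000 = -35.017‰
δ_B = (0.01037838/0.01123700 − 1)×1000 = (0.923590 − 1)×1000 = -76.410‰
f_A = (δ_mix − δ_B)/(δ_A − δ_B) = (-56.9 − (-76.410))/(-35.017 − (-76.410))
f_A = 19.510 / 41.393 = 0.4713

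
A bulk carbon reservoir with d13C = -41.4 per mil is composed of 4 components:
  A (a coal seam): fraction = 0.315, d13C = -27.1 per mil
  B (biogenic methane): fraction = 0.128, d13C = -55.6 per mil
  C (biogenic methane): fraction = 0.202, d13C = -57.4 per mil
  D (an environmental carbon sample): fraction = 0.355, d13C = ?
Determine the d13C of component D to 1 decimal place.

Isotope mass balance: δ_bulk = Σ fᵢ·δᵢ.
-41.4 = 0.315×(-27.1) + 0.128×(-55.6) + 0.202×(-57.4) + 0.355×δ_D
0.355·δ_D = -41.4 − (-27.248) = -14.152
δ_D = -14.152 / 0.355 = -39.86 per mil

-39.9 per mil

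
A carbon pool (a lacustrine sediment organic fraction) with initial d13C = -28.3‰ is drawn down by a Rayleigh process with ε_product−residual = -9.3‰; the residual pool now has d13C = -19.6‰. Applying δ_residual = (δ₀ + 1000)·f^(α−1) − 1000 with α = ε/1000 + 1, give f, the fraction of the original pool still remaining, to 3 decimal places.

α − 1 = ε/1000 = -0.0093
(δ_res + 1000)/(δ₀ + 1000) = (-19.6 + 1000)/(-28.3 + 1000) = 980.4/971.7 = 1.008953
f = 1.008953^(1/-0.0093) = exp(ln(1.008953)/-0.0093) = exp(0.00891/-0.0093)
f = exp(-0.9584) = 0.3835

0.383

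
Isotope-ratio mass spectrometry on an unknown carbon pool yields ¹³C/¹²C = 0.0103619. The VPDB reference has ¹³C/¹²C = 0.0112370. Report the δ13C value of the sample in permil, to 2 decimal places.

δ13C = (R_sample / R_standard − 1) × 1000
R_sample / R_standard = 0.0103619 / 0.0112370 = 0.922123
δ13C = (0.922123 − 1) × 1000 = -77.877 permil

-77.88 permil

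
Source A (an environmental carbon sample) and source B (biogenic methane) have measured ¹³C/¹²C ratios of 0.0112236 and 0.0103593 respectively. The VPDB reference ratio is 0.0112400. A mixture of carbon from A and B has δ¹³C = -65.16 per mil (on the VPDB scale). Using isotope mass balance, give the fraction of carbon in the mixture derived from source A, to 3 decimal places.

0.172

δ_A = (0.0112236/0.0112400 − 1)×1000 = (0.998541 − 1)×1000 = -1.459 per mil
δ_B = (0.0103593/0.0112400 − 1)×1000 = (0.921646 − 1)×1000 = -78.354 per mil
f_A = (δ_mix − δ_B)/(δ_A − δ_B) = (-65.16 − (-78.354))/(-1.459 − (-78.354))
f_A = 13.194 / 76.895 = 0.1716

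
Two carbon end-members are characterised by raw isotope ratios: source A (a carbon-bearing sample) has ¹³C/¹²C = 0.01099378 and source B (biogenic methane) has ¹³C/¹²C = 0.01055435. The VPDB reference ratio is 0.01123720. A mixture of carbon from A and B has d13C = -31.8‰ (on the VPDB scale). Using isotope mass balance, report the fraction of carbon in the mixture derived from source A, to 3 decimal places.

δ_A = (0.01099378/0.01123720 − 1)×1000 = (0.978338 − 1)×1000 = -21.662‰
δ_B = (0.01055435/0.01123720 − 1)×1000 = (0.939233 − 1)×1000 = -60.767‰
f_A = (δ_mix − δ_B)/(δ_A − δ_B) = (-31.8 − (-60.767))/(-21.662 − (-60.767))
f_A = 28.967 / 39.105 = 0.7407

0.741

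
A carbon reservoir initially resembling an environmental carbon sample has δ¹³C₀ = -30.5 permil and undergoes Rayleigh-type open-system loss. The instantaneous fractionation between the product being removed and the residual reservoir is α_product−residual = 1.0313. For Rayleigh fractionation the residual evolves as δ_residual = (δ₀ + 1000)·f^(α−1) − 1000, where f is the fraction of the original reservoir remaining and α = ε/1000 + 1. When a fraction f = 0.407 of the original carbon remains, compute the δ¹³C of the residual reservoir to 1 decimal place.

Rayleigh residual: δ_res = (δ₀ + 1000)·f^(α−1) − 1000
α − 1 = 0.03130
f^(α−1) = 0.407^(0.03130) = 0.972255
δ_res = (-30.5 + 1000) × 0.972255 − 1000 = 942.601 − 1000 = -57.40 permil

-57.4 permil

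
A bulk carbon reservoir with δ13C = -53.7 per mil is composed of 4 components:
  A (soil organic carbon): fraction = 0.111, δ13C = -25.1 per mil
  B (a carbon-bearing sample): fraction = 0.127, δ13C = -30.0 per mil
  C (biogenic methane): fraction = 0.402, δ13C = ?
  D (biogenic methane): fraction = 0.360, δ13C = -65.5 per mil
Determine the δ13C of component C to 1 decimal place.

Isotope mass balance: δ_bulk = Σ fᵢ·δᵢ.
-53.7 = 0.111×(-25.1) + 0.127×(-30.0) + 0.402×δ_C + 0.360×(-65.5)
0.402·δ_C = -53.7 − (-30.176) = -23.524
δ_C = -23.524 / 0.402 = -58.52 per mil

-58.5 per mil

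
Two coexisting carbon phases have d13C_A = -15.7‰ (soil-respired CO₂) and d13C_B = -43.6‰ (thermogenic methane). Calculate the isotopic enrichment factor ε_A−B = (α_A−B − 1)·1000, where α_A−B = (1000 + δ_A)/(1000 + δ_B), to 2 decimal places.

α_A−B = (1000 + -15.7) / (1000 + -43.6) = 984.3 / 956.4 = 1.029172
ε_A−B = (1.029172 − 1) × 1000 = 29.172‰
(The approximation ε ≈ δ_A − δ_B would give 27.9‰.)

29.17‰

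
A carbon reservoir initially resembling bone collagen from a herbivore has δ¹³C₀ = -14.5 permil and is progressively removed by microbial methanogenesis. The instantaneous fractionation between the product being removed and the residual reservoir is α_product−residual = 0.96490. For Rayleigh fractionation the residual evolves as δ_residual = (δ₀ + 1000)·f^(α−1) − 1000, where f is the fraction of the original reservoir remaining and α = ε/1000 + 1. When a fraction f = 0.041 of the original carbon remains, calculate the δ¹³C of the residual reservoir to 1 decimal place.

102.4 permil

Rayleigh residual: δ_res = (δ₀ + 1000)·f^(α−1) − 1000
α − 1 = -0.03510
f^(α−1) = 0.041^(-0.03510) = 1.118642
δ_res = (-14.5 + 1000) × 1.118642 − 1000 = 1102.422 − 1000 = 102.42 permil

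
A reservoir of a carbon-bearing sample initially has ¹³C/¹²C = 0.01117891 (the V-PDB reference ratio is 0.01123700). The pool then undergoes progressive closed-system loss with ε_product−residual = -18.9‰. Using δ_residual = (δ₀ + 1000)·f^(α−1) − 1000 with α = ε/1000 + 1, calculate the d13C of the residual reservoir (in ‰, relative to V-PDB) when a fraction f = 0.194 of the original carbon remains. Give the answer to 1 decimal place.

δ₀ = (0.01117891/0.01123700 − 1)×1000 = (0.994830 − 1)×1000 = -5.170‰
α − 1 = ε/1000 = -0.0189
f^(α−1) = 0.194^(-0.0189) = 1.031479
δ_res = (-5.170 + 1000) × 1.031479 − 1000 = 1026.147 − 1000 = 26.15‰

26.1‰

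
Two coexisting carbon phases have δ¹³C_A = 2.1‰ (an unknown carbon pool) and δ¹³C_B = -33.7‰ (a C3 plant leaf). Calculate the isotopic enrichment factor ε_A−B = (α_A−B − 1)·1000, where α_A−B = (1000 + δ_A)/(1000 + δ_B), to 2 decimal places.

α_A−B = (1000 + 2.1) / (1000 + -33.7) = 1002.1 / 966.3 = 1.037049
ε_A−B = (1.037049 − 1) × 1000 = 37.049‰
(The approximation ε ≈ δ_A − δ_B would give 35.8‰.)

37.05‰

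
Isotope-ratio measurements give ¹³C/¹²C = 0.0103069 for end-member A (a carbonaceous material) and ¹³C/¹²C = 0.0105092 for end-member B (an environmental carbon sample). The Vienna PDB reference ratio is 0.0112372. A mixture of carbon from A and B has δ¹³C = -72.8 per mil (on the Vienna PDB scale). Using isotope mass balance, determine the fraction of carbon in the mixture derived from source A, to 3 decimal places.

0.445

δ_A = (0.0103069/0.0112372 − 1)×1000 = (0.917212 − 1)×1000 = -82.788 per mil
δ_B = (0.0105092/0.0112372 − 1)×1000 = (0.935215 − 1)×1000 = -64.785 per mil
f_A = (δ_mix − δ_B)/(δ_A − δ_B) = (-72.8 − (-64.785))/(-82.788 − (-64.785))
f_A = -8.015 / -18.003 = 0.4452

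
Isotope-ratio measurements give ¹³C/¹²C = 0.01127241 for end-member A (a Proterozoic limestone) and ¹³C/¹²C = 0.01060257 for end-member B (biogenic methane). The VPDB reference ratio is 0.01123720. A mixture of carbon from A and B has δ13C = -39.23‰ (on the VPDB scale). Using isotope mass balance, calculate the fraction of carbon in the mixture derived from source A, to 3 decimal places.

δ_A = (0.01127241/0.01123720 − 1)×1000 = (1.003133 − 1)×1000 = 3.133‰
δ_B = (0.01060257/0.01123720 − 1)×1000 = (0.943524 − 1)×1000 = -56.476‰
f_A = (δ_mix − δ_B)/(δ_A − δ_B) = (-39.23 − (-56.476))/(3.133 − (-56.476))
f_A = 17.246 / 59.609 = 0.2893

0.289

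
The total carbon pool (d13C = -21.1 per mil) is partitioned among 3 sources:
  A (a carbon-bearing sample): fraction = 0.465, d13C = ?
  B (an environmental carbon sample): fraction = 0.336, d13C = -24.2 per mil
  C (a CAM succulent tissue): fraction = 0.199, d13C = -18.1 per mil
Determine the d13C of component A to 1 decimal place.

Isotope mass balance: δ_bulk = Σ fᵢ·δᵢ.
-21.1 = 0.465×δ_A + 0.336×(-24.2) + 0.199×(-18.1)
0.465·δ_A = -21.1 − (-11.733) = -9.367
δ_A = -9.367 / 0.465 = -20.14 per mil

-20.1 per mil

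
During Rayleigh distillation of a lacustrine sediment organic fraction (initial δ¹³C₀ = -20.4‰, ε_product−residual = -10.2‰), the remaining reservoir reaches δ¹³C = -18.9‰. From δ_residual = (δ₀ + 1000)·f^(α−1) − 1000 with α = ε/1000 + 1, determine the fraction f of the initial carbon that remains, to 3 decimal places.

α − 1 = ε/1000 = -0.0102
(δ_res + 1000)/(δ₀ + 1000) = (-18.9 + 1000)/(-20.4 + 1000) = 981.1/979.6 = 1.001531
f = 1.001531^(1/-0.0102) = exp(ln(1.001531)/-0.0102) = exp(0.00153/-0.0102)
f = exp(-0.1500) = 0.8607

0.861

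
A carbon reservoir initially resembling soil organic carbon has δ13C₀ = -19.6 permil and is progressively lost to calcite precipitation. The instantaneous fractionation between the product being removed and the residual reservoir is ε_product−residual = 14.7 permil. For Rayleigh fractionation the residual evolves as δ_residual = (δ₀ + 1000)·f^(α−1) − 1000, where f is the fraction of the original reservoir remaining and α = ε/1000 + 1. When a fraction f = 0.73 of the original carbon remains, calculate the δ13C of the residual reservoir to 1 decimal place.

Rayleigh residual: δ_res = (δ₀ + 1000)·f^(α−1) − 1000
α = ε/1000 + 1 = 1.01470, so α − 1 = 0.01470
f^(α−1) = 0.73^(0.01470) = 0.995384
δ_res = (-19.6 + 1000) × 0.995384 − 1000 = 975.875 − 1000 = -24.13 permil

-24.1 permil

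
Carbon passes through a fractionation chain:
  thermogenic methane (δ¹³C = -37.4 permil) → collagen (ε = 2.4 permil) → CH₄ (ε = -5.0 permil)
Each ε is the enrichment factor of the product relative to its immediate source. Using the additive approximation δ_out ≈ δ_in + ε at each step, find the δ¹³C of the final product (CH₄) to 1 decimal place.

step 1: δ ≈ -37.4 + (2.4) = -35.0 permil
step 2: δ ≈ -35.0 + (-5.0) = -40.0 permil

-40.0 permil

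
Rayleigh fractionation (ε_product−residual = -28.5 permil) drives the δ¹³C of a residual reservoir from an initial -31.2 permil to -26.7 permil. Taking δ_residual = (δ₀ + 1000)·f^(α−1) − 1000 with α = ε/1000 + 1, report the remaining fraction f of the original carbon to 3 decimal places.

0.850

α − 1 = ε/1000 = -0.0285
(δ_res + 1000)/(δ₀ + 1000) = (-26.7 + 1000)/(-31.2 + 1000) = 973.3/968.8 = 1.004645
f = 1.004645^(1/-0.0285) = exp(ln(1.004645)/-0.0285) = exp(0.00463/-0.0285)
f = exp(-0.1626) = 0.8499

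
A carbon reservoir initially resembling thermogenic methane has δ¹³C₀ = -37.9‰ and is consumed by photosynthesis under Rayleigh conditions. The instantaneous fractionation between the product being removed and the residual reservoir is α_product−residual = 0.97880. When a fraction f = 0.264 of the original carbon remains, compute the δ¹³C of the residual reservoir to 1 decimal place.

-10.3‰

Rayleigh residual: δ_res = (δ₀ + 1000)·f^(α−1) − 1000
α − 1 = -0.02120
f^(α−1) = 0.264^(-0.02120) = 1.028637
δ_res = (-37.9 + 1000) × 1.028637 − 1000 = 989.651 − 1000 = -10.35‰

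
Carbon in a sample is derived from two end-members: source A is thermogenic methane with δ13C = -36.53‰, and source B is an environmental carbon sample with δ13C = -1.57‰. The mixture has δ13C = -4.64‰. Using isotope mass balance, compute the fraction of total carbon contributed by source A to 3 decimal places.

δ_mix = f_A·δ_A + (1 − f_A)·δ_B  ⇒  f_A = (δ_mix − δ_B)/(δ_A − δ_B)
f_A = (-4.64 − (-1.57)) / (-36.53 − (-1.57))
f_A = -3.07 / -34.96 = 0.0878

0.088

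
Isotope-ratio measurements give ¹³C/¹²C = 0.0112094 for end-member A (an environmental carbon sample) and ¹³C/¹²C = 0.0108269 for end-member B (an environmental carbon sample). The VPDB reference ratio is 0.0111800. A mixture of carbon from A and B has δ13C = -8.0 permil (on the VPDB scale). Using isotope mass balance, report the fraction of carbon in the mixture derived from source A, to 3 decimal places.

δ_A = (0.0112094/0.0111800 − 1)×1000 = (1.002630 − 1)×1000 = 2.630 permil
δ_B = (0.0108269/0.0111800 − 1)×1000 = (0.968417 − 1)×1000 = -31.583 permil
f_A = (δ_mix − δ_B)/(δ_A − δ_B) = (-8.0 − (-31.583))/(2.630 − (-31.583))
f_A = 23.583 / 34.213 = 0.6893

0.689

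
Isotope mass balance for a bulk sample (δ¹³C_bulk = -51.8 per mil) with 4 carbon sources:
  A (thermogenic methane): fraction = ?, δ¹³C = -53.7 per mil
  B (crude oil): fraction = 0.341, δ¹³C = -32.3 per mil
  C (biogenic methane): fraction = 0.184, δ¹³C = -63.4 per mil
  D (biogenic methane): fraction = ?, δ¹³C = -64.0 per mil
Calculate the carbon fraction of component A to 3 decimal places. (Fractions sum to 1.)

Let f_A and f_D be the unknown fractions; fractions sum to 1 so f_A + f_D = 0.475.
Mass balance: Σ fᵢ·δᵢ = δ_bulk ⇒ f_A·(-53.7) + f_D·(-64.0) = -51.8 − (-22.680) = -29.120
Substitute f_D = 0.475 − f_A:
f_A·(-53.7 − -64.0) = -29.120 − 0.475×(-64.0) = 1.280
f_A = 1.280 / 10.3 = 0.1243

0.124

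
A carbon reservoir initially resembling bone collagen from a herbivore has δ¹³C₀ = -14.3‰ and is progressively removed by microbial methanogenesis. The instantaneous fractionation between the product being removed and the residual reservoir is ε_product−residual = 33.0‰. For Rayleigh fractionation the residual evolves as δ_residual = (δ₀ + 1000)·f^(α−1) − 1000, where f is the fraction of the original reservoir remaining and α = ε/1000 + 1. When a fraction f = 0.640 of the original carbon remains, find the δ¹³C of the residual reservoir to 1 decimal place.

-28.7‰

Rayleigh residual: δ_res = (δ₀ + 1000)·f^(α−1) − 1000
α = ε/1000 + 1 = 1.03300, so α − 1 = 0.03300
f^(α−1) = 0.640^(0.03300) = 0.985380
δ_res = (-14.3 + 1000) × 0.985380 − 1000 = 971.290 − 1000 = -28.71‰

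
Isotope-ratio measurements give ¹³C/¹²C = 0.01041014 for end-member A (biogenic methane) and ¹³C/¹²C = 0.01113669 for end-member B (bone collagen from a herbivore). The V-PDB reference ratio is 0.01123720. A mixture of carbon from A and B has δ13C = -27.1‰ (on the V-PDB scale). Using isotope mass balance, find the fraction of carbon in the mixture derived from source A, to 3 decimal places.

0.281

δ_A = (0.01041014/0.01123720 − 1)×1000 = (0.926400 − 1)×1000 = -73.600‰
δ_B = (0.01113669/0.01123720 − 1)×1000 = (0.991056 − 1)×1000 = -8.944‰
f_A = (δ_mix − δ_B)/(δ_A − δ_B) = (-27.1 − (-8.944))/(-73.600 − (-8.944))
f_A = -18.156 / -64.656 = 0.2808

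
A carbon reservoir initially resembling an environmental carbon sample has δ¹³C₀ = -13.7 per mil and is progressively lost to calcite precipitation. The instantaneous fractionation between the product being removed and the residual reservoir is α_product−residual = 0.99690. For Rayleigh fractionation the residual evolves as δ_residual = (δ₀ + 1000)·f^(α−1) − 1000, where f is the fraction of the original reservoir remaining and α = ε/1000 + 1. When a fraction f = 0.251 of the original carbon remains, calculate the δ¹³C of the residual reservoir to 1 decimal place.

-9.5 per mil

Rayleigh residual: δ_res = (δ₀ + 1000)·f^(α−1) − 1000
α − 1 = -0.00310
f^(α−1) = 0.251^(-0.00310) = 1.004294
δ_res = (-13.7 + 1000) × 1.004294 − 1000 = 990.535 − 1000 = -9.46 per mil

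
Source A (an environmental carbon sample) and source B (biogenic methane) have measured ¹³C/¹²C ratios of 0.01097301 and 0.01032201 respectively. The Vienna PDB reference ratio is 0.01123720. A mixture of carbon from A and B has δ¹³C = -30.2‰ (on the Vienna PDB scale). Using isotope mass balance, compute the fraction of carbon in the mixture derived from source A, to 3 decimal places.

δ_A = (0.01097301/0.01123720 − 1)×1000 = (0.976490 − 1)×1000 = -23.510‰
δ_B = (0.01032201/0.01123720 − 1)×1000 = (0.918557 − 1)×1000 = -81.443‰
f_A = (δ_mix − δ_B)/(δ_A − δ_B) = (-30.2 − (-81.443))/(-23.510 − (-81.443))
f_A = 51.243 / 57.933 = 0.8845

0.885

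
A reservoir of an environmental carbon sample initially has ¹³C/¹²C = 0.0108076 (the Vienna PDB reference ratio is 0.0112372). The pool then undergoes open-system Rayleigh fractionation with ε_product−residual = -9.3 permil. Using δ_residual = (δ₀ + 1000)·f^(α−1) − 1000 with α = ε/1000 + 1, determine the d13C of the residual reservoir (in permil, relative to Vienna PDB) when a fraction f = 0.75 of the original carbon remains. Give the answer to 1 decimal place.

-35.7 permil

δ₀ = (0.0108076/0.0112372 − 1)×1000 = (0.961770 − 1)×1000 = -38.230 permil
α − 1 = ε/1000 = -0.0093
f^(α−1) = 0.75^(-0.0093) = 1.002679
δ_res = (-38.230 + 1000) × 1.002679 − 1000 = 964.346 − 1000 = -35.65 permil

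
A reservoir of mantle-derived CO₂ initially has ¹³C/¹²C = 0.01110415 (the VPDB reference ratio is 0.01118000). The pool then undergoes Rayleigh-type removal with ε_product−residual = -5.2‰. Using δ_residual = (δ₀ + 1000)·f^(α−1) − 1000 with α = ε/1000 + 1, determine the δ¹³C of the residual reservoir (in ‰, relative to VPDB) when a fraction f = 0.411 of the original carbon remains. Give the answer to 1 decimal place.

-2.2‰

δ₀ = (0.01110415/0.01118000 − 1)×1000 = (0.993216 − 1)×1000 = -6.784‰
α − 1 = ε/1000 = -0.0052
f^(α−1) = 0.411^(-0.0052) = 1.004634
δ_res = (-6.784 + 1000) × 1.004634 − 1000 = 997.818 − 1000 = -2.18‰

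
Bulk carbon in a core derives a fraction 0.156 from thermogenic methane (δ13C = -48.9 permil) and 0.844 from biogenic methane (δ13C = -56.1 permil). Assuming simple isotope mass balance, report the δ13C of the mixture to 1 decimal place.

δ_mix = f_A·δ_A + f_B·δ_B
δ_mix = 0.156 × (-48.9) + 0.844 × (-56.1)
δ_mix = -7.63 + -47.35 = -54.98 permil

-55.0 permil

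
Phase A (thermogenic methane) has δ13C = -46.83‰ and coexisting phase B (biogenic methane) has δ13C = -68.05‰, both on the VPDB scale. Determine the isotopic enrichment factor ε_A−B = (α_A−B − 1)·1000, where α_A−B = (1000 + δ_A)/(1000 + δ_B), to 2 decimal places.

α_A−B = (1000 + -46.83) / (1000 + -68.05) = 953.17 / 931.95 = 1.022769
ε_A−B = (1.022769 − 1) × 1000 = 22.769‰
(The approximation ε ≈ δ_A − δ_B would give 21.22‰.)

22.77‰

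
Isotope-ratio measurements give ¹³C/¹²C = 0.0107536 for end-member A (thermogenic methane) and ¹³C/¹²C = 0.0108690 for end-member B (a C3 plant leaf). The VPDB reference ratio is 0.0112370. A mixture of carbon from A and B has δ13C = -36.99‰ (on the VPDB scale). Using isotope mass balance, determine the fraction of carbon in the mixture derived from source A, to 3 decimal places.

0.413

δ_A = (0.0107536/0.0112370 − 1)×1000 = (0.956981 − 1)×1000 = -43.019‰
δ_B = (0.0108690/0.0112370 − 1)×1000 = (0.967251 − 1)×1000 = -32.749‰
f_A = (δ_mix − δ_B)/(δ_A − δ_B) = (-36.99 − (-32.749))/(-43.019 − (-32.749))
f_A = -4.241 / -10.270 = 0.4130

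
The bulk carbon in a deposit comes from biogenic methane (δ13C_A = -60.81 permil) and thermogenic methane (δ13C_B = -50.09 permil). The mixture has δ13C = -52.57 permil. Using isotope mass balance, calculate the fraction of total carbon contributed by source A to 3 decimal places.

0.231

δ_mix = f_A·δ_A + (1 − f_A)·δ_B  ⇒  f_A = (δ_mix − δ_B)/(δ_A − δ_B)
f_A = (-52.57 − (-50.09)) / (-60.81 − (-50.09))
f_A = -2.48 / -10.72 = 0.2313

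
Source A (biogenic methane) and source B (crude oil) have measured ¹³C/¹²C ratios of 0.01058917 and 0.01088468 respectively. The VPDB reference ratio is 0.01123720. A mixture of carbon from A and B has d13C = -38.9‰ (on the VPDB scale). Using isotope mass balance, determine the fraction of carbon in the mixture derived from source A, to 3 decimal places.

0.286

δ_A = (0.01058917/0.01123720 − 1)×1000 = (0.942332 − 1)×1000 = -57.668‰
δ_B = (0.01088468/0.01123720 − 1)×1000 = (0.968629 − 1)×1000 = -31.371‰
f_A = (δ_mix − δ_B)/(δ_A − δ_B) = (-38.9 − (-31.371))/(-57.668 − (-31.371))
f_A = -7.529 / -26.297 = 0.2863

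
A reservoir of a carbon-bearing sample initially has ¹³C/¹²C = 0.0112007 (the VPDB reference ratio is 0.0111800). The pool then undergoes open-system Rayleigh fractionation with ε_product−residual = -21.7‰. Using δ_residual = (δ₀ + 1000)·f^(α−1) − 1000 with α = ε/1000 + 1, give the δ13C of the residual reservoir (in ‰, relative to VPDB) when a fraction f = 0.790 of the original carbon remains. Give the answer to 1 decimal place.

δ₀ = (0.0112007/0.0111800 − 1)×1000 = (1.001852 − 1)×1000 = 1.852‰
α − 1 = ε/1000 = -0.0217
f^(α−1) = 0.790^(-0.0217) = 1.005128
δ_res = (1.852 + 1000) × 1.005128 − 1000 = 1006.989 − 1000 = 6.99‰

7.0‰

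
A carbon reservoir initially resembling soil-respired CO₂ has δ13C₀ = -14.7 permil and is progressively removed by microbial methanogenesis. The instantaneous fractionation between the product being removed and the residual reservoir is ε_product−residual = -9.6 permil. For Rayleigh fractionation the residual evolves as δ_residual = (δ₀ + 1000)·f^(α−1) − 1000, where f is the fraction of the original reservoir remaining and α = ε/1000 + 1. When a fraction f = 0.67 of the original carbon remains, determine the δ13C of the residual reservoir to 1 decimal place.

-10.9 permil

Rayleigh residual: δ_res = (δ₀ + 1000)·f^(α−1) − 1000
α = ε/1000 + 1 = 0.99040, so α − 1 = -0.00960
f^(α−1) = 0.67^(-0.00960) = 1.003852
δ_res = (-14.7 + 1000) × 1.003852 − 1000 = 989.095 − 1000 = -10.90 permil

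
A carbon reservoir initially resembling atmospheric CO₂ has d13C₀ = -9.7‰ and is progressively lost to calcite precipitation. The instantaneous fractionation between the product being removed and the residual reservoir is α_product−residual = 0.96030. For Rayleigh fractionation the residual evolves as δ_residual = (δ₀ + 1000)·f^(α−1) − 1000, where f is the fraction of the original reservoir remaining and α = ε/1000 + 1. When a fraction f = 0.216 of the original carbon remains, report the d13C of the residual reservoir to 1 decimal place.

52.4‰

Rayleigh residual: δ_res = (δ₀ + 1000)·f^(α−1) − 1000
α − 1 = -0.03970
f^(α−1) = 0.216^(-0.03970) = 1.062728
δ_res = (-9.7 + 1000) × 1.062728 − 1000 = 1052.420 − 1000 = 52.42‰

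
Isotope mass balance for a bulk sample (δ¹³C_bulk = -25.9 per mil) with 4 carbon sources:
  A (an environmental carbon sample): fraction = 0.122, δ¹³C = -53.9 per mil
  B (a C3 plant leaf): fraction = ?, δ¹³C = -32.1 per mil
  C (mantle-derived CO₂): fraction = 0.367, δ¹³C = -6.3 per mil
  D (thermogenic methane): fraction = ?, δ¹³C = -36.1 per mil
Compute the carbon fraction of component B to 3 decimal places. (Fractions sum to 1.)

0.359

Let f_B and f_D be the unknown fractions; fractions sum to 1 so f_B + f_D = 0.511.
Mass balance: Σ fᵢ·δᵢ = δ_bulk ⇒ f_B·(-32.1) + f_D·(-36.1) = -25.9 − (-8.888) = -17.012
Substitute f_D = 0.511 − f_B:
f_B·(-32.1 − -36.1) = -17.012 − 0.511×(-36.1) = 1.435
f_B = 1.435 / 4.0 = 0.3588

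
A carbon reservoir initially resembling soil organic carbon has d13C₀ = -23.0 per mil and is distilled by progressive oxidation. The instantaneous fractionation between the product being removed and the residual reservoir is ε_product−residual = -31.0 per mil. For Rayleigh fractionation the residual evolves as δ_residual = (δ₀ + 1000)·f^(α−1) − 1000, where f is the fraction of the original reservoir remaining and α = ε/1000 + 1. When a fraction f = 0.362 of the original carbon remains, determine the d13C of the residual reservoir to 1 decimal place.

8.3 per mil

Rayleigh residual: δ_res = (δ₀ + 1000)·f^(α−1) − 1000
α = ε/1000 + 1 = 0.96900, so α − 1 = -0.03100
f^(α−1) = 0.362^(-0.03100) = 1.032001
δ_res = (-23.0 + 1000) × 1.032001 − 1000 = 1008.265 − 1000 = 8.26 per mil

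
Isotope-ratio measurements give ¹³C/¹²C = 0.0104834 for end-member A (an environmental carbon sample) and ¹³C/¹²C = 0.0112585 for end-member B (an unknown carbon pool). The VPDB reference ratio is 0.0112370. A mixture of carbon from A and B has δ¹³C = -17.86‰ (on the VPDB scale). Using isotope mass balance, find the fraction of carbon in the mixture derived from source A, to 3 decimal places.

δ_A = (0.0104834/0.0112370 − 1)×1000 = (0.932936 − 1)×1000 = -67.064‰
δ_B = (0.0112585/0.0112370 − 1)×1000 = (1.001913 − 1)×1000 = 1.913‰
f_A = (δ_mix − δ_B)/(δ_A − δ_B) = (-17.86 − (1.913))/(-67.064 − (1.913))
f_A = -19.773 / -68.977 = 0.2867

0.287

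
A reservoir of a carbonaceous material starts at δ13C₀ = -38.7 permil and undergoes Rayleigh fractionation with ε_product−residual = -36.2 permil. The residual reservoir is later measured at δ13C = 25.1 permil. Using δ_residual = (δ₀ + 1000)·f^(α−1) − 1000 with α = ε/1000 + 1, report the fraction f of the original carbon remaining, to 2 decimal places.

α − 1 = ε/1000 = -0.0362
(δ_res + 1000)/(δ₀ + 1000) = (25.1 + 1000)/(-38.7 + 1000) = 1025.1/961.3 = 1.066368
f = 1.066368^(1/-0.0362) = exp(ln(1.066368)/-0.0362) = exp(0.06426/-0.0362)
f = exp(-1.7751) = 0.1695

0.17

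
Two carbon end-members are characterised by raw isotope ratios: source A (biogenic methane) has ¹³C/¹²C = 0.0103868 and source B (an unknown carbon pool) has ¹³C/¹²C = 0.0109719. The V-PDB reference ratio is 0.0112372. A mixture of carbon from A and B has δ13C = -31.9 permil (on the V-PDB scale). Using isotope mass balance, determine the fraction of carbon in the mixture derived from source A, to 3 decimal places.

0.159

δ_A = (0.0103868/0.0112372 − 1)×1000 = (0.924323 − 1)×1000 = -75.677 permil
δ_B = (0.0109719/0.0112372 − 1)×1000 = (0.976391 − 1)×1000 = -23.609 permil
f_A = (δ_mix − δ_B)/(δ_A − δ_B) = (-31.9 − (-23.609))/(-75.677 − (-23.609))
f_A = -8.291 / -52.068 = 0.1592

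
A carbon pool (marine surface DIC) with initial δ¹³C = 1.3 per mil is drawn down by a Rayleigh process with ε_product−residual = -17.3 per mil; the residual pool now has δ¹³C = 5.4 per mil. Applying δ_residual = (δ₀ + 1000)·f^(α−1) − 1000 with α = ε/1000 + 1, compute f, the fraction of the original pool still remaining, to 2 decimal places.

0.79

α − 1 = ε/1000 = -0.0173
(δ_res + 1000)/(δ₀ + 1000) = (5.4 + 1000)/(1.3 + 1000) = 1005.4/1001.3 = 1.004095
f = 1.004095^(1/-0.0173) = exp(ln(1.004095)/-0.0173) = exp(0.00409/-0.0173)
f = exp(-0.2362) = 0.7896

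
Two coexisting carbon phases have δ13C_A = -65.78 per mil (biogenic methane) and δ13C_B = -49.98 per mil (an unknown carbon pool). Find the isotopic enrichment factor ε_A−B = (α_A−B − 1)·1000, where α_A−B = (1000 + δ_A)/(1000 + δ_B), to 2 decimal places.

-16.63 per mil

α_A−B = (1000 + -65.78) / (1000 + -49.98) = 934.22 / 950.02 = 0.983369
ε_A−B = (0.983369 − 1) × 1000 = -16.631 per mil
(The approximation ε ≈ δ_A − δ_B would give -15.80 per mil.)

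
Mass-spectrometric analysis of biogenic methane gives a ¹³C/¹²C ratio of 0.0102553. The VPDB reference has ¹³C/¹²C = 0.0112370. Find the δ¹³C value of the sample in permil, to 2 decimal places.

-87.36 permil

δ¹³C = (R_sample / R_standard − 1) × 1000
R_sample / R_standard = 0.0102553 / 0.0112370 = 0.912637
δ¹³C = (0.912637 − 1) × 1000 = -87.363 permil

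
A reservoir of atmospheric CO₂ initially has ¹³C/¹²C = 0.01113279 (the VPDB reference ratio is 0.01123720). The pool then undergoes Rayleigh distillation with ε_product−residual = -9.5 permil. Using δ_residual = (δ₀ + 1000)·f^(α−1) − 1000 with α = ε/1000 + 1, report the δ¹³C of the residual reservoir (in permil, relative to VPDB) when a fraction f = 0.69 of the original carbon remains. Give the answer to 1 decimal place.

-5.8 permil

δ₀ = (0.01113279/0.01123720 − 1)×1000 = (0.990709 − 1)×1000 = -9.291 permil
α − 1 = ε/1000 = -0.0095
f^(α−1) = 0.69^(-0.0095) = 1.003531
δ_res = (-9.291 + 1000) × 1.003531 − 1000 = 994.207 − 1000 = -5.79 permil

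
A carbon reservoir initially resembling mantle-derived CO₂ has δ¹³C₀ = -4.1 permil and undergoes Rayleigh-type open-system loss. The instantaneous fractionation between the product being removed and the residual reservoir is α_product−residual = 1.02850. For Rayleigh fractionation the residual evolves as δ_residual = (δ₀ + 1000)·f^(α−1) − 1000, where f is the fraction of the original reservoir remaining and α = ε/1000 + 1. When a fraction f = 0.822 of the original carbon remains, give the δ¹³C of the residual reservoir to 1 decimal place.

-9.6 permil

Rayleigh residual: δ_res = (δ₀ + 1000)·f^(α−1) − 1000
α − 1 = 0.02850
f^(α−1) = 0.822^(0.02850) = 0.994429
δ_res = (-4.1 + 1000) × 0.994429 − 1000 = 990.352 − 1000 = -9.65 permil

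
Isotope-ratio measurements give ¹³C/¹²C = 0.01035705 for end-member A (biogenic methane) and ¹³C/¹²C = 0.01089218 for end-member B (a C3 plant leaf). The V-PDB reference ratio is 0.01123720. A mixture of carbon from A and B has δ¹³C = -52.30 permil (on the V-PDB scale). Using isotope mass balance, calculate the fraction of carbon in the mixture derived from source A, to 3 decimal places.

δ_A = (0.01035705/0.01123720 − 1)×1000 = (0.921675 − 1)×1000 = -78.325 permil
δ_B = (0.01089218/0.01123720 − 1)×1000 = (0.969297 − 1)×1000 = -30.703 permil
f_A = (δ_mix − δ_B)/(δ_A − δ_B) = (-52.30 − (-30.703))/(-78.325 − (-30.703))
f_A = -21.597 / -47.621 = 0.4535

0.454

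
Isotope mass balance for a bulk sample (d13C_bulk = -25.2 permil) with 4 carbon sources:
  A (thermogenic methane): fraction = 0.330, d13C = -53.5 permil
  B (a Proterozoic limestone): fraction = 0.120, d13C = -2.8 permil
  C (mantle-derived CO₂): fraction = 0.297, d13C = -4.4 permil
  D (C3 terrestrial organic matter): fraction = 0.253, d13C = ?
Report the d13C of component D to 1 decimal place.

Isotope mass balance: δ_bulk = Σ fᵢ·δᵢ.
-25.2 = 0.330×(-53.5) + 0.120×(-2.8) + 0.297×(-4.4) + 0.253×δ_D
0.253·δ_D = -25.2 − (-19.298) = -5.902
δ_D = -5.902 / 0.253 = -23.33 permil

-23.3 permil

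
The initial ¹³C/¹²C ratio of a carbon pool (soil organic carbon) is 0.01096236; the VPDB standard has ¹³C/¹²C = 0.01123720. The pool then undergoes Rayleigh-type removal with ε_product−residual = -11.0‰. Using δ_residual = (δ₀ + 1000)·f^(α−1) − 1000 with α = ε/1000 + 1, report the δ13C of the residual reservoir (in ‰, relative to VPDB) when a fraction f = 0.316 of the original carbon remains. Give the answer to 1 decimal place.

δ₀ = (0.01096236/0.01123720 − 1)×1000 = (0.975542 − 1)×1000 = -24.458‰
α − 1 = ε/1000 = -0.0110
f^(α−1) = 0.316^(-0.0110) = 1.012753
δ_res = (-24.458 + 1000) × 1.012753 − 1000 = 987.983 − 1000 = -12.02‰

-12.0‰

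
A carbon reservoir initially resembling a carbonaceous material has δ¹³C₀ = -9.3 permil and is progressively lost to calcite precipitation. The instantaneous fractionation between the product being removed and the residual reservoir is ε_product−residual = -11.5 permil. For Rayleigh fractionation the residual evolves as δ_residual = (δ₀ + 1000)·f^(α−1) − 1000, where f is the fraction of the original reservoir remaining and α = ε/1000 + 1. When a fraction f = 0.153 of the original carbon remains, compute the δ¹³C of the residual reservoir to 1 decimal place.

Rayleigh residual: δ_res = (δ₀ + 1000)·f^(α−1) − 1000
α = ε/1000 + 1 = 0.98850, so α − 1 = -0.01150
f^(α−1) = 0.153^(-0.01150) = 1.021824
δ_res = (-9.3 + 1000) × 1.021824 − 1000 = 1012.321 − 1000 = 12.32 permil

12.3 permil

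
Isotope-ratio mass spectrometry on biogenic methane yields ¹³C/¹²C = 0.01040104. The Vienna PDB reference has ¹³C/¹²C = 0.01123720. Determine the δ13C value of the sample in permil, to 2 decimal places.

δ13C = (R_sample / R_standard − 1) × 1000
R_sample / R_standard = 0.01040104 / 0.01123720 = 0.925590
δ13C = (0.925590 − 1) × 1000 = -74.410 permil

-74.41 permil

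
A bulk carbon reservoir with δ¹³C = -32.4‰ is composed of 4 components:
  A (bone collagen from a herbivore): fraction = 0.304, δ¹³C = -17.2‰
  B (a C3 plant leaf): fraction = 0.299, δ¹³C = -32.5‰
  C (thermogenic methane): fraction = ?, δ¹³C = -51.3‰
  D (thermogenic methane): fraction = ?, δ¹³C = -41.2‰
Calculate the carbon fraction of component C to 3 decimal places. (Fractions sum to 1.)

Let f_C and f_D be the unknown fractions; fractions sum to 1 so f_C + f_D = 0.397.
Mass balance: Σ fᵢ·δᵢ = δ_bulk ⇒ f_C·(-51.3) + f_D·(-41.2) = -32.4 − (-14.946) = -17.454
Substitute f_D = 0.397 − f_C:
f_C·(-51.3 − -41.2) = -17.454 − 0.397×(-41.2) = -1.097
f_C = -1.097 / -10.1 = 0.1086

0.109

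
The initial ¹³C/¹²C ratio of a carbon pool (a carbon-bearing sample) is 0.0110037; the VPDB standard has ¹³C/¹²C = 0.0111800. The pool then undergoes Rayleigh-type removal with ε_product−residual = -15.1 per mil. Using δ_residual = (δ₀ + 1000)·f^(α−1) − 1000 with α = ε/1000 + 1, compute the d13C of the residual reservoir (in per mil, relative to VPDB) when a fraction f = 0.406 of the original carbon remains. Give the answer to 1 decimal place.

-2.3 per mil

δ₀ = (0.0110037/0.0111800 − 1)×1000 = (0.984231 − 1)×1000 = -15.769 per mil
α − 1 = ε/1000 = -0.0151
f^(α−1) = 0.406^(-0.0151) = 1.013704
δ_res = (-15.769 + 1000) × 1.013704 − 1000 = 997.719 − 1000 = -2.28 per mil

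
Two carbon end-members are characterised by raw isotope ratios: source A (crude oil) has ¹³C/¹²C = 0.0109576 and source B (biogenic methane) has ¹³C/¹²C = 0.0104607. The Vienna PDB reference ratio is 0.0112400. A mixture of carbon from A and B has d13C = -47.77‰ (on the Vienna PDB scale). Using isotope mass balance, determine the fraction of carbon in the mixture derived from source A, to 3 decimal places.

0.488

δ_A = (0.0109576/0.0112400 − 1)×1000 = (0.974875 − 1)×1000 = -25.125‰
δ_B = (0.0104607/0.0112400 − 1)×1000 = (0.930667 − 1)×1000 = -69.333‰
f_A = (δ_mix − δ_B)/(δ_A − δ_B) = (-47.77 − (-69.333))/(-25.125 − (-69.333))
f_A = 21.563 / 44.208 = 0.4878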